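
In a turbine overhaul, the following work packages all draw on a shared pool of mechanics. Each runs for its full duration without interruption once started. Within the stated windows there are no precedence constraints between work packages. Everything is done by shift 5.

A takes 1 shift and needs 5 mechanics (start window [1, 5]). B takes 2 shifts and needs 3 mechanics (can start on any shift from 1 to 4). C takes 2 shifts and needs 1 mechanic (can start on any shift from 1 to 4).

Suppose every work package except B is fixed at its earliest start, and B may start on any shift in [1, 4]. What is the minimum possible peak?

B@1: s1:9  s2:4  s3:0  s4:0  s5:0 → peak 9
B@2: s1:6  s2:4  s3:3  s4:0  s5:0 → peak 6
B@3: s1:6  s2:1  s3:3  s4:3  s5:0 → peak 6
B@4: s1:6  s2:1  s3:0  s4:3  s5:3 → peak 6
Best is B@2, peak 6.

6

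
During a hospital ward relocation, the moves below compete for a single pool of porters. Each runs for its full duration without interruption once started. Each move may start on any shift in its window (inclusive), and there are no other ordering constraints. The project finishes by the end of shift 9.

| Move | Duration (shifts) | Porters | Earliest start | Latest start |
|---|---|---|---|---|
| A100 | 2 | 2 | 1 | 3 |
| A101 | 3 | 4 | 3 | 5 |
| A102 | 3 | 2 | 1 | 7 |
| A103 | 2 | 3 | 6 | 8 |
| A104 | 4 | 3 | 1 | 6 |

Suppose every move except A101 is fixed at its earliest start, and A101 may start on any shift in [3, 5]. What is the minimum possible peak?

7

A101@3: s1:7  s2:7  s3:9  s4:7  s5:4  s6:3  s7:3  s8:0  s9:0 → peak 9
A101@4: s1:7  s2:7  s3:5  s4:7  s5:4  s6:7  s7:3  s8:0  s9:0 → peak 7
A101@5: s1:7  s2:7  s3:5  s4:3  s5:4  s6:7  s7:7  s8:0  s9:0 → peak 7
Best is A101@4, peak 7.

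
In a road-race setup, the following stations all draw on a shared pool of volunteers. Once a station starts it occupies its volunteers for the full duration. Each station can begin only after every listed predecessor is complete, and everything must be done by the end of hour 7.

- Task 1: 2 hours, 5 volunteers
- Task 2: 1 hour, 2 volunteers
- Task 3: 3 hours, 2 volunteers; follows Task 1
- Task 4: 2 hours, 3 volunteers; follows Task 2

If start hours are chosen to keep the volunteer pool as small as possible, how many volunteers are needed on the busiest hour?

Early-start (Task 1@1, Task 2@1, Task 3@3, Task 4@2) gives peak 8: h1:7  h2:8  h3:5  h4:2  h5:2  h6:0  h7:0.
Shift Task 2→3, Task 4→4.
Schedule Task 1@1, Task 2@3, Task 3@3, Task 4@4: h1:5  h2:5  h3:4  h4:5  h5:5  h6:0  h7:0 — peak 5.

5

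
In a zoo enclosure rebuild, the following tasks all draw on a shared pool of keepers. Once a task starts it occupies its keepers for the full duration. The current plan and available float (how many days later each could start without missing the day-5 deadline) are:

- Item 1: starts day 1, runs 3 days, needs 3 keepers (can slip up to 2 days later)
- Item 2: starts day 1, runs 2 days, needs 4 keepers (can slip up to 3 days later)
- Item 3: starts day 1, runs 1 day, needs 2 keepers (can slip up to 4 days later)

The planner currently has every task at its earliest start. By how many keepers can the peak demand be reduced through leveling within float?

Early-start peak: d1:9  d2:7  d3:3  d4:0  d5:0 ⇒ 9.
Leveled (Item 1@1, Item 2@4, Item 3@1): d1:5  d2:3  d3:3  d4:4  d5:4 ⇒ 5.
Reduction 9 − 5 = 4.

4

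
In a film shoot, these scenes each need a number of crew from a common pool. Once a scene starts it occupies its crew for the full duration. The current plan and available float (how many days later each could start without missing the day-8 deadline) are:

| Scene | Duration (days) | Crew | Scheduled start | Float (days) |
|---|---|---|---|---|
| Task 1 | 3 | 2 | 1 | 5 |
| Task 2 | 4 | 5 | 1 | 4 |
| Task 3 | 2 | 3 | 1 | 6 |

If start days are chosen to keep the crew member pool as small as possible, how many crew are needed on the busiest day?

Early-start (Task 1@1, Task 2@1, Task 3@1) gives peak 10: d1:10  d2:10  d3:7  d4:5  d5:0  d6:0  d7:0  d8:0.
Shift Task 2→4.
Schedule Task 1@1, Task 2@4, Task 3@1: d1:5  d2:5  d3:2  d4:5  d5:5  d6:5  d7:5  d8:0 — peak 5.

5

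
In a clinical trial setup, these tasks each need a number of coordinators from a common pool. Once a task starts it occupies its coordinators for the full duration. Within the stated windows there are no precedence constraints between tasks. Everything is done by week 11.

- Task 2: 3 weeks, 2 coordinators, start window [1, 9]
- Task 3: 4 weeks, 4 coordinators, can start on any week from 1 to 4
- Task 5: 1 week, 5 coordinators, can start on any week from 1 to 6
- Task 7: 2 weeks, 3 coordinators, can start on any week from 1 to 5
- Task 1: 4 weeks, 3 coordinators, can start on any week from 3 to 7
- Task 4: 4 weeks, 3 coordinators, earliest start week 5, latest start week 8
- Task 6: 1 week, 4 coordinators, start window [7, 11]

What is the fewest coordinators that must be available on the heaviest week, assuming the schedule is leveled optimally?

Early-start (Task 2@1, Task 3@1, Task 5@1, Task 7@1, Task 1@3, Task 4@5, Task 6@7) gives peak 14: w1:14  w2:9  w3:9  w4:7  w5:6  w6:6  w7:7  w8:3  w9:0  w10:0  w11:0.
Shift Task 5→6, Task 7→4, Task 1→7, Task 4→7, Task 6→11.
Schedule Task 2@1, Task 3@1, Task 5@6, Task 7@4, Task 1@7, Task 4@7, Task 6@11: w1:6  w2:6  w3:6  w4:7  w5:3  w6:5  w7:6  w8:6  w9:6  w10:6  w11:4 — peak 7.

7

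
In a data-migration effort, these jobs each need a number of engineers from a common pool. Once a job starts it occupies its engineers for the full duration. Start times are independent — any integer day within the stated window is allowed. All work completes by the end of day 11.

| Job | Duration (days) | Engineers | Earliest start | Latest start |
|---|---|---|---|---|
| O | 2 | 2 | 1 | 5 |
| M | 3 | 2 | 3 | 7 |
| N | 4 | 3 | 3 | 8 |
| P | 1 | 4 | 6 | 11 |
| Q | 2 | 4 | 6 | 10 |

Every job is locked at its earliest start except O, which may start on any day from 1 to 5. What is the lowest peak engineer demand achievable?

O@1: d1:2  d2:2  d3:5  d4:5  d5:5  d6:11  d7:4  d8:0  d9:0  d10:0  d11:0 → peak 11
O@2: d1:0  d2:2  d3:7  d4:5  d5:5  d6:11  d7:4  d8:0  d9:0  d10:0  d11:0 → peak 11
O@3: d1:0  d2:0  d3:7  d4:7  d5:5  d6:11  d7:4  d8:0  d9:0  d10:0  d11:0 → peak 11
O@4: d1:0  d2:0  d3:5  d4:7  d5:7  d6:11  d7:4  d8:0  d9:0  d10:0  d11:0 → peak 11
O@5: d1:0  d2:0  d3:5  d4:5  d5:7  d6:13  d7:4  d8:0  d9:0  d10:0  d11:0 → peak 13
Best is O@1, peak 11.

11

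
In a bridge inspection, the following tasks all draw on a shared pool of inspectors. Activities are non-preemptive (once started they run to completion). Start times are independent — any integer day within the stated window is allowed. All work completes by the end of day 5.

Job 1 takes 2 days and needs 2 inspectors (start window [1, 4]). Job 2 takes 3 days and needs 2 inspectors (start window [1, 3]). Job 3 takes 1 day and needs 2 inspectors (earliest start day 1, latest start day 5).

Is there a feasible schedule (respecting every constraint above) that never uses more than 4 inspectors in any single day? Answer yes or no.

yes

Schedule Job 1@1, Job 2@1, Job 3@3: d1:4  d2:4  d3:4  d4:0  d5:0 — peak 4 ≤ 4.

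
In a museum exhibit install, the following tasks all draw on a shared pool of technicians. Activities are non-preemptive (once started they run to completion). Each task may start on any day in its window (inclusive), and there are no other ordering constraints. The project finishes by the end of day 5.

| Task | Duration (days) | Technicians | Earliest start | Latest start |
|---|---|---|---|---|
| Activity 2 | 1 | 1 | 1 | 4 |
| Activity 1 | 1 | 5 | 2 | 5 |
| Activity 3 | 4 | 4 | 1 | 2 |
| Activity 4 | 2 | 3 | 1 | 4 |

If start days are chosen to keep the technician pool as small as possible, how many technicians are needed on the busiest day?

Early-start (Activity 2@1, Activity 1@2, Activity 3@1, Activity 4@1) gives peak 12: d1:8  d2:12  d3:4  d4:4  d5:0.
Shift Activity 1→5, Activity 4→2.
Schedule Activity 2@1, Activity 1@5, Activity 3@1, Activity 4@2: d1:5  d2:7  d3:7  d4:4  d5:5 — peak 7.

7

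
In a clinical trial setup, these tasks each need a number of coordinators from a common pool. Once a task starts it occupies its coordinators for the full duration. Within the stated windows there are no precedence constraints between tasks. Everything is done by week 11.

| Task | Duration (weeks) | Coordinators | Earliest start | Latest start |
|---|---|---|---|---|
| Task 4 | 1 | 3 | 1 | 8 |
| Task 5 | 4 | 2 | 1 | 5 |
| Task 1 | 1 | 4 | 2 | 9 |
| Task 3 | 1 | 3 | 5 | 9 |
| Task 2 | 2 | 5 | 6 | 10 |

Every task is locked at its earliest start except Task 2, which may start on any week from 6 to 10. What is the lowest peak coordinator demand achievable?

6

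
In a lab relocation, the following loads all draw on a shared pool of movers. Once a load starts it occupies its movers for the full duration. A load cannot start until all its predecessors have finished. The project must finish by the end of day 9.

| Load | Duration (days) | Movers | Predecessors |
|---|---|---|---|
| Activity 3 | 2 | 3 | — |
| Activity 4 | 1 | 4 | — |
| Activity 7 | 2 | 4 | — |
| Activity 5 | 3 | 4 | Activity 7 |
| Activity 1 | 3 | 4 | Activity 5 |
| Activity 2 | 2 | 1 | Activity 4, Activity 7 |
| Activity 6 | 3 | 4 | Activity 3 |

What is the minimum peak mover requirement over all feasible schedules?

8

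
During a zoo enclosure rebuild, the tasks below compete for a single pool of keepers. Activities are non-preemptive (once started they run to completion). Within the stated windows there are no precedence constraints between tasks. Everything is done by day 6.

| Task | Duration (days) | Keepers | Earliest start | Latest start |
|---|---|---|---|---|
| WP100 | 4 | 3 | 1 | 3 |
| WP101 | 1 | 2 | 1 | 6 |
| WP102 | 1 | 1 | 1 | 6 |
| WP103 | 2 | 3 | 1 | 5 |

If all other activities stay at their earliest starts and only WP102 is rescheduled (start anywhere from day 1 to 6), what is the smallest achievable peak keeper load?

WP102@1: d1:9  d2:6  d3:3  d4:3  d5:0  d6:0 → peak 9
WP102@2: d1:8  d2:7  d3:3  d4:3  d5:0  d6:0 → peak 8
WP102@3: d1:8  d2:6  d3:4  d4:3  d5:0  d6:0 → peak 8
WP102@4: d1:8  d2:6  d3:3  d4:4  d5:0  d6:0 → peak 8
WP102@5: d1:8  d2:6  d3:3  d4:3  d5:1  d6:0 → peak 8
WP102@6: d1:8  d2:6  d3:3  d4:3  d5:0  d6:1 → peak 8
Best is WP102@2, peak 8.

8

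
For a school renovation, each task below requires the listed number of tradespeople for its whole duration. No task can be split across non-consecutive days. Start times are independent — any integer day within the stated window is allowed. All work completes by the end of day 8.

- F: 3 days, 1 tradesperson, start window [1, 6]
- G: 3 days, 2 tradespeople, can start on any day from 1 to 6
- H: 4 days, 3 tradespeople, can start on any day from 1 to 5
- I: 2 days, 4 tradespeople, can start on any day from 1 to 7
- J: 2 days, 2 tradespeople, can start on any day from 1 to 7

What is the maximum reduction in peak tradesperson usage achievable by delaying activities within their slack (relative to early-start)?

7

Early-start peak: d1:12  d2:12  d3:6  d4:3  d5:0  d6:0  d7:0  d8:0 ⇒ 12.
Leveled (F@1, G@3, H@4, I@1, J@6): d1:5  d2:5  d3:3  d4:5  d5:5  d6:5  d7:5  d8:0 ⇒ 5.
Reduction 12 − 5 = 7.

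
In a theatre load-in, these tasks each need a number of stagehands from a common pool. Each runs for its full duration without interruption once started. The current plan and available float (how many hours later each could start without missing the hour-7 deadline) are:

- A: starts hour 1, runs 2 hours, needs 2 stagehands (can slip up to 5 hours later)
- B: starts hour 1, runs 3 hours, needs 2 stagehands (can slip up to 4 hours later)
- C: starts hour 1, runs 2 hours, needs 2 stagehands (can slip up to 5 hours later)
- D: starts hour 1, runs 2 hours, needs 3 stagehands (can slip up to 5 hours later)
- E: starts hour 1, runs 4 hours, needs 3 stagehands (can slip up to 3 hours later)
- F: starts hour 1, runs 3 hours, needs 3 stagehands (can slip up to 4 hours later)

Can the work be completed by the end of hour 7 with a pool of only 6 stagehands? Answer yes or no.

yes

Schedule A@1, B@1, C@1, D@3, E@4, F@5: h1:6  h2:6  h3:5  h4:6  h5:6  h6:6  h7:6 — peak 6 ≤ 6.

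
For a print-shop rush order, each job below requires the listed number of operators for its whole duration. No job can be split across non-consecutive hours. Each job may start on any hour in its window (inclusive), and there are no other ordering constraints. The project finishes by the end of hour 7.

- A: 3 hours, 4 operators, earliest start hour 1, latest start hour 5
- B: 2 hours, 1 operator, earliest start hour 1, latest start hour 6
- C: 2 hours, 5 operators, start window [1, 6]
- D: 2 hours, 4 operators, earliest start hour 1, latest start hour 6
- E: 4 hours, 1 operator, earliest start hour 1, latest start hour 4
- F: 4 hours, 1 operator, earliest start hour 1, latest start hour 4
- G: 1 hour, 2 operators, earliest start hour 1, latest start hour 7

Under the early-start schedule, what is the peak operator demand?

18

Early-start schedule: A@1, B@1, C@1, D@1, E@1, F@1, G@1.
Load per hour: hour 1: 18, hour 2: 16, hour 3: 6, hour 4: 2, hour 5: 0, hour 6: 0, hour 7: 0.
Peak is 18.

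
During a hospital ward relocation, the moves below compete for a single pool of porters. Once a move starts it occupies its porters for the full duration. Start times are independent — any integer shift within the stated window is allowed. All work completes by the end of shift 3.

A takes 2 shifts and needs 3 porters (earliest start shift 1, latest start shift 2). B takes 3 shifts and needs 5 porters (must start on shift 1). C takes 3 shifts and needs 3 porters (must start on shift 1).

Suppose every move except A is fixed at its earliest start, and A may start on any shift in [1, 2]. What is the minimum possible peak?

11

A@1: s1:11  s2:11  s3:8 → peak 11
A@2: s1:8  s2:11  s3:11 → peak 11
Best is A@1, peak 11.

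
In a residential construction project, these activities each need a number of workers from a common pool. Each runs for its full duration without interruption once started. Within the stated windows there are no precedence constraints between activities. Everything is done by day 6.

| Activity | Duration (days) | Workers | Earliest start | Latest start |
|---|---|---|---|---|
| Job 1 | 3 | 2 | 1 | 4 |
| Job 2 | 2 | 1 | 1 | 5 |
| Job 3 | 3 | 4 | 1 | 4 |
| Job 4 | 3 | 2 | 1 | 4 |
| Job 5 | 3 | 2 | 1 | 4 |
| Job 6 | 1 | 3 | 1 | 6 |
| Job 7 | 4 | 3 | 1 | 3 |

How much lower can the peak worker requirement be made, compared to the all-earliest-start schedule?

8

Early-start peak: d1:17  d2:14  d3:13  d4:3  d5:0  d6:0 ⇒ 17.
Leveled (Job 1@1, Job 2@1, Job 3@4, Job 4@1, Job 5@2, Job 6@1, Job 7@3): d1:8  d2:7  d3:9  d4:9  d5:7  d6:7 ⇒ 9.
Reduction 17 − 9 = 8.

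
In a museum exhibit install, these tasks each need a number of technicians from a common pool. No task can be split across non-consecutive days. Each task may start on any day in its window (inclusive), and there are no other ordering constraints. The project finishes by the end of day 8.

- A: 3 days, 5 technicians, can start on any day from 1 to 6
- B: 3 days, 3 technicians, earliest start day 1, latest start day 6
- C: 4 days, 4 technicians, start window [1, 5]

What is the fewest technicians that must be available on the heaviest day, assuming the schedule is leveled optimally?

7

Early-start (A@1, B@1, C@1) gives peak 12: d1:12  d2:12  d3:12  d4:4  d5:0  d6:0  d7:0  d8:0.
Shift B→4, C→4.
Schedule A@1, B@4, C@4: d1:5  d2:5  d3:5  d4:7  d5:7  d6:7  d7:4  d8:0 — peak 7.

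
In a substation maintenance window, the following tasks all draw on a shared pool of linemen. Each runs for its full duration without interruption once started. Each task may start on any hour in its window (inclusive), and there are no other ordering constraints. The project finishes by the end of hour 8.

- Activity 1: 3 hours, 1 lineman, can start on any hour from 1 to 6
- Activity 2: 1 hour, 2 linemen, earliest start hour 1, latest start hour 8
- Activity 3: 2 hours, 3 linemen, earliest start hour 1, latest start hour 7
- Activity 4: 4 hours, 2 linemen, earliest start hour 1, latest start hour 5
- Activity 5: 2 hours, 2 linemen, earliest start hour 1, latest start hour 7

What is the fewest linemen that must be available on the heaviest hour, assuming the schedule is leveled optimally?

4

Early-start (Activity 1@1, Activity 2@1, Activity 3@1, Activity 4@1, Activity 5@1) gives peak 10: h1:10  h2:8  h3:3  h4:2  h5:0  h6:0  h7:0  h8:0.
Shift Activity 3→2, Activity 4→4, Activity 5→4.
Schedule Activity 1@1, Activity 2@1, Activity 3@2, Activity 4@4, Activity 5@4: h1:3  h2:4  h3:4  h4:4  h5:4  h6:2  h7:2  h8:0 — peak 4.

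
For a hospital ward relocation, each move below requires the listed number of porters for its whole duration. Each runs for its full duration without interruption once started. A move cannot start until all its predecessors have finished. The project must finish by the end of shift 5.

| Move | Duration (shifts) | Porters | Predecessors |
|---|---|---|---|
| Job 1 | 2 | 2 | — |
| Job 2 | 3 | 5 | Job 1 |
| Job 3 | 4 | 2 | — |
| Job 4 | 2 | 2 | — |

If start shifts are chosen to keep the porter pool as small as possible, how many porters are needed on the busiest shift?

Schedule Job 1@1, Job 2@3, Job 3@1, Job 4@1: s1:6  s2:6  s3:7  s4:7  s5:5 — peak 7.
Total porter-shifts = 31 over 5 shifts ⇒ peak ≥ ⌈31/5⌉ = 7, so 7 is optimal.

7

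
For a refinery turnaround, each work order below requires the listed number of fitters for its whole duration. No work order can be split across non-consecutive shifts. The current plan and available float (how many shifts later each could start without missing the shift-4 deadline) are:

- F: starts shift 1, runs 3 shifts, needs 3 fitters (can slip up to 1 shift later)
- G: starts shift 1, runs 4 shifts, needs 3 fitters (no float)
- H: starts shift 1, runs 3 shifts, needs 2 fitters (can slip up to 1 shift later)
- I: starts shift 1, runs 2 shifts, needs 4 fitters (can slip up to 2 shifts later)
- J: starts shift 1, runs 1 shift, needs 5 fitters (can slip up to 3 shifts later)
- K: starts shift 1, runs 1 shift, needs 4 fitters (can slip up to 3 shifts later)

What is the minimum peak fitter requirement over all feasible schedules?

12

Early-start (F@1, G@1, H@1, I@1, J@1, K@1) gives peak 21: s1:21  s2:12  s3:8  s4:3.
Shift J→4, K→3.
Schedule F@1, G@1, H@1, I@1, J@4, K@3: s1:12  s2:12  s3:12  s4:8 — peak 12.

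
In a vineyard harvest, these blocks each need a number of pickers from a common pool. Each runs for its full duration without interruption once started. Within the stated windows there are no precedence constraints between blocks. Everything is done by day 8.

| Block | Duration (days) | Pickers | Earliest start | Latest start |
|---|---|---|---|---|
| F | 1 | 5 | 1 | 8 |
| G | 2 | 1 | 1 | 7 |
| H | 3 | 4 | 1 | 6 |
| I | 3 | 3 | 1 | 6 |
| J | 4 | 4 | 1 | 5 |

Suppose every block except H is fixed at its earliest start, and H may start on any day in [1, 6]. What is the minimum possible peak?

13

H@1: d1:17  d2:12  d3:11  d4:4  d5:0  d6:0  d7:0  d8:0 → peak 17
H@2: d1:13  d2:12  d3:11  d4:8  d5:0  d6:0  d7:0  d8:0 → peak 13
H@3: d1:13  d2:8  d3:11  d4:8  d5:4  d6:0  d7:0  d8:0 → peak 13
H@4: d1:13  d2:8  d3:7  d4:8  d5:4  d6:4  d7:0  d8:0 → peak 13
H@5: d1:13  d2:8  d3:7  d4:4  d5:4  d6:4  d7:4  d8:0 → peak 13
H@6: d1:13  d2:8  d3:7  d4:4  d5:0  d6:4  d7:4  d8:4 → peak 13
Best is H@2, peak 13.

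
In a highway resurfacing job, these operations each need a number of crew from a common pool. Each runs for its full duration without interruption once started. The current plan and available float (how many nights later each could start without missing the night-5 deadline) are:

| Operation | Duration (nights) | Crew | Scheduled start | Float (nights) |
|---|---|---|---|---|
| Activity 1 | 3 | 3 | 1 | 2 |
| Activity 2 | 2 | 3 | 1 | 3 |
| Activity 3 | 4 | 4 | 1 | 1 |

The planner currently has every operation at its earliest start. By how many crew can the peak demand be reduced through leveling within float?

3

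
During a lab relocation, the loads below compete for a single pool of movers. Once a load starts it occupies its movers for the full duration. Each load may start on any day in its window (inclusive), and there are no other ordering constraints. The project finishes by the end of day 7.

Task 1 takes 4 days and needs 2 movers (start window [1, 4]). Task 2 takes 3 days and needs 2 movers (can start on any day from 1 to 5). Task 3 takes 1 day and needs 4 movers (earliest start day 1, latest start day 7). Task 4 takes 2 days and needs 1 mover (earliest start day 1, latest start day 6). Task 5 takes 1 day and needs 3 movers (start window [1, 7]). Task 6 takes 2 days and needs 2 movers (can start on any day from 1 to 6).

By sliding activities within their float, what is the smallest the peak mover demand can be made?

Early-start (Task 1@1, Task 2@1, Task 3@1, Task 4@1, Task 5@1, Task 6@1) gives peak 14: d1:14  d2:7  d3:4  d4:2  d5:0  d6:0  d7:0.
Shift Task 3→7, Task 4→5, Task 5→6, Task 6→4.
Schedule Task 1@1, Task 2@1, Task 3@7, Task 4@5, Task 5@6, Task 6@4: d1:4  d2:4  d3:4  d4:4  d5:3  d6:4  d7:4 — peak 4.
Total mover-days = 27 over 7 days ⇒ peak ≥ ⌈27/7⌉ = 4, so 4 is optimal.

4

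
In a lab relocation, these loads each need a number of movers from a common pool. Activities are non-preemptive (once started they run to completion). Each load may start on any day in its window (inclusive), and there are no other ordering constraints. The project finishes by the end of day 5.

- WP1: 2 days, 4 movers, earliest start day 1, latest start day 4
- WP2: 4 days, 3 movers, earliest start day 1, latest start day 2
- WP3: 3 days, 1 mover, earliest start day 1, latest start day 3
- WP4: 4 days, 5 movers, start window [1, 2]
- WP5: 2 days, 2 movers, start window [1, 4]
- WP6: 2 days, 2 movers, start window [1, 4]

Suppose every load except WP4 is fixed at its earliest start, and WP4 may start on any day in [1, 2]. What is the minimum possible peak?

WP4@1: d1:17  d2:17  d3:9  d4:8  d5:0 → peak 17
WP4@2: d1:12  d2:17  d3:9  d4:8  d5:5 → peak 17
Best is WP4@1, peak 17.

17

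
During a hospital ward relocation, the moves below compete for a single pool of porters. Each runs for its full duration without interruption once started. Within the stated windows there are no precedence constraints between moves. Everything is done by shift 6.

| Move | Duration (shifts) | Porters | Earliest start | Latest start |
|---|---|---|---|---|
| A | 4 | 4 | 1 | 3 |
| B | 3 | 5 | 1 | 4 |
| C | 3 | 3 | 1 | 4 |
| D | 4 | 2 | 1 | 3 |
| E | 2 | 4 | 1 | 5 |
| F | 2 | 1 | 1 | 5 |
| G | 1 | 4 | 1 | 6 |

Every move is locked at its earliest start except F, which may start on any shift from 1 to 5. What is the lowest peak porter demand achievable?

F@1: s1:23  s2:19  s3:14  s4:6  s5:0  s6:0 → peak 23
F@2: s1:22  s2:19  s3:15  s4:6  s5:0  s6:0 → peak 22
F@3: s1:22  s2:18  s3:15  s4:7  s5:0  s6:0 → peak 22
F@4: s1:22  s2:18  s3:14  s4:7  s5:1  s6:0 → peak 22
F@5: s1:22  s2:18  s3:14  s4:6  s5:1  s6:1 → peak 22
Best is F@2, peak 22.

22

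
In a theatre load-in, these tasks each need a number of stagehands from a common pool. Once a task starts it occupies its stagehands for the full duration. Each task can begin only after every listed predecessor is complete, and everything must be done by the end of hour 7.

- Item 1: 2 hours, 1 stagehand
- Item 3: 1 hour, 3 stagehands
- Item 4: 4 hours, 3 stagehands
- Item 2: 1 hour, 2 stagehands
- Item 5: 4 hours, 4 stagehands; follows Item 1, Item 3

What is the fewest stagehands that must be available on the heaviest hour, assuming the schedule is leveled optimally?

Early-start (Item 1@1, Item 3@1, Item 4@1, Item 2@1, Item 5@3) gives peak 9: h1:9  h2:4  h3:7  h4:7  h5:4  h6:4  h7:0.
Shift Item 2→2.
Schedule Item 1@1, Item 3@1, Item 4@1, Item 2@2, Item 5@3: h1:7  h2:6  h3:7  h4:7  h5:4  h6:4  h7:0 — peak 7.

7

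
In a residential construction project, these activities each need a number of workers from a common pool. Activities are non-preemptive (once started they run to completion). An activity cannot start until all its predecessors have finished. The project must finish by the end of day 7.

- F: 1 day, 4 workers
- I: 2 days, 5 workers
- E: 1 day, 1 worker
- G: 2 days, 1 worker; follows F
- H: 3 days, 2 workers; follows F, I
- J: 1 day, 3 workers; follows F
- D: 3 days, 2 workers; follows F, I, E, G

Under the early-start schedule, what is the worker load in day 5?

4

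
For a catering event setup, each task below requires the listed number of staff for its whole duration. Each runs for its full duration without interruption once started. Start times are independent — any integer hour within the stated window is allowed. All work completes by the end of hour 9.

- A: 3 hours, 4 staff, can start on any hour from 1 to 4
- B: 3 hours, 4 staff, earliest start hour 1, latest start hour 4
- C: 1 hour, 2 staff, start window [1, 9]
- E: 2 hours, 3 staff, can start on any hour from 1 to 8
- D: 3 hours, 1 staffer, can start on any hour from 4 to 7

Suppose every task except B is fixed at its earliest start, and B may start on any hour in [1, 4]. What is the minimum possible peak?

9

B@1: h1:13  h2:11  h3:8  h4:1  h5:1  h6:1  h7:0  h8:0  h9:0 → peak 13
B@2: h1:9  h2:11  h3:8  h4:5  h5:1  h6:1  h7:0  h8:0  h9:0 → peak 11
B@3: h1:9  h2:7  h3:8  h4:5  h5:5  h6:1  h7:0  h8:0  h9:0 → peak 9
B@4: h1:9  h2:7  h3:4  h4:5  h5:5  h6:5  h7:0  h8:0  h9:0 → peak 9
Best is B@3, peak 9.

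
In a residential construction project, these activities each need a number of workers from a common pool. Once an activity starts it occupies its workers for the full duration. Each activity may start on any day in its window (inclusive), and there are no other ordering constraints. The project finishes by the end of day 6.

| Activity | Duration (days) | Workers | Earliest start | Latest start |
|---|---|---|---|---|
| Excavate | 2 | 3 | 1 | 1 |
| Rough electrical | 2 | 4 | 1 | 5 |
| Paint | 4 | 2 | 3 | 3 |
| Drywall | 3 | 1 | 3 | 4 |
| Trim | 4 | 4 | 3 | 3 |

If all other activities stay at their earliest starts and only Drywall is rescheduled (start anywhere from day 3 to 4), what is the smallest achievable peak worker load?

7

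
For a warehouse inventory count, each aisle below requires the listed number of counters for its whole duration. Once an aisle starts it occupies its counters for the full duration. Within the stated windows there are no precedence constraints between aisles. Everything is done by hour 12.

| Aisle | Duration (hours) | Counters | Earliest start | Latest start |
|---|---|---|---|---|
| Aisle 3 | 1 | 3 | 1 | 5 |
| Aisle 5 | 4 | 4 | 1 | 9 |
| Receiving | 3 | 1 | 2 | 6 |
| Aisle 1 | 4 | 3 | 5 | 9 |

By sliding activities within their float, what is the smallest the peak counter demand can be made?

4

Early-start (Aisle 3@1, Aisle 5@1, Receiving@2, Aisle 1@5) gives peak 7: h1:7  h2:5  h3:5  h4:5  h5:3  h6:3  h7:3  h8:3  h9:0  h10:0  h11:0  h12:0.
Shift Aisle 5→2, Receiving→6, Aisle 1→6.
Schedule Aisle 3@1, Aisle 5@2, Receiving@6, Aisle 1@6: h1:3  h2:4  h3:4  h4:4  h5:4  h6:4  h7:4  h8:4  h9:3  h10:0  h11:0  h12:0 — peak 4.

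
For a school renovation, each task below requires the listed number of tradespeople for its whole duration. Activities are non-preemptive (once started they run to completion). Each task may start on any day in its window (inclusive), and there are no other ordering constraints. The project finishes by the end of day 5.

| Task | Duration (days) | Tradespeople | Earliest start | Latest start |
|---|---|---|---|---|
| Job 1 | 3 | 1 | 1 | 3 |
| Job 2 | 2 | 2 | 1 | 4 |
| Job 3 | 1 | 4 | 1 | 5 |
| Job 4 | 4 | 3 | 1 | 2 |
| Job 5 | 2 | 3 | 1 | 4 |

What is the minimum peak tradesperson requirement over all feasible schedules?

Early-start (Job 1@1, Job 2@1, Job 3@1, Job 4@1, Job 5@1) gives peak 13: d1:13  d2:9  d3:4  d4:3  d5:0.
Shift Job 2→2, Job 4→2, Job 5→4.
Schedule Job 1@1, Job 2@2, Job 3@1, Job 4@2, Job 5@4: d1:5  d2:6  d3:6  d4:6  d5:6 — peak 6.
Total tradesperson-days = 29 over 5 days ⇒ peak ≥ ⌈29/5⌉ = 6, so 6 is optimal.

6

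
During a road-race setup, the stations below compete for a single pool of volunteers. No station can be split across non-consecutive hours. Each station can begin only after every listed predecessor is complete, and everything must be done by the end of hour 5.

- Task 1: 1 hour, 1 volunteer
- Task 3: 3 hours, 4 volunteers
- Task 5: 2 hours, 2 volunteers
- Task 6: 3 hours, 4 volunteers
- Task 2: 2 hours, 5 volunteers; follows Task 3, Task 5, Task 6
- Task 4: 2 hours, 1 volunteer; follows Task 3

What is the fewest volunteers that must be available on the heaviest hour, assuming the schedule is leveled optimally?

Early-start (Task 1@1, Task 3@1, Task 5@1, Task 6@1, Task 2@4, Task 4@4) gives peak 11: h1:11  h2:10  h3:8  h4:6  h5:6.
Shift Task 5→2.
Schedule Task 1@1, Task 3@1, Task 5@2, Task 6@1, Task 2@4, Task 4@4: h1:9  h2:10  h3:10  h4:6  h5:6 — peak 10.
No arrangement of the 10 feasible schedules does better.

10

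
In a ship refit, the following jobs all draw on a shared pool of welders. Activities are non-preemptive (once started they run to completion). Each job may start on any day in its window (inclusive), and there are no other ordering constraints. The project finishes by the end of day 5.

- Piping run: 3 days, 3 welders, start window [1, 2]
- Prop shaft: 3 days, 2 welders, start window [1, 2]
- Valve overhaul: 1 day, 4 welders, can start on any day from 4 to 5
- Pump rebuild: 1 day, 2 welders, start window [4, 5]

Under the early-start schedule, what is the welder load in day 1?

5

At early start, day 1 has: Piping run, Prop shaft.
Demand: 3 + 2 = 5.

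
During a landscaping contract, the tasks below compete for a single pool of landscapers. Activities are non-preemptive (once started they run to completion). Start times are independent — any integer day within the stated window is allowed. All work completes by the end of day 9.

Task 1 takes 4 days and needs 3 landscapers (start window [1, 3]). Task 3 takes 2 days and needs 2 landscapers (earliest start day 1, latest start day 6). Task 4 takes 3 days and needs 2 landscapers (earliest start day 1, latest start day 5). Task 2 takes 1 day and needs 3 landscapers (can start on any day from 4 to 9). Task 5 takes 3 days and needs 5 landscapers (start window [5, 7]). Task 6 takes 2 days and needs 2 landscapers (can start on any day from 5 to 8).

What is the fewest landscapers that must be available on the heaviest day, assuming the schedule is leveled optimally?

Early-start (Task 1@1, Task 3@1, Task 4@1, Task 2@4, Task 5@5, Task 6@5) gives peak 7: d1:7  d2:7  d3:5  d4:6  d5:7  d6:7  d7:5  d8:0  d9:0.
Shift Task 4→3, Task 2→6, Task 5→7.
Schedule Task 1@1, Task 3@1, Task 4@3, Task 2@6, Task 5@7, Task 6@5: d1:5  d2:5  d3:5  d4:5  d5:4  d6:5  d7:5  d8:5  d9:5 — peak 5.
Total landscaper-days = 44 over 9 days ⇒ peak ≥ ⌈44/9⌉ = 5, so 5 is optimal.

5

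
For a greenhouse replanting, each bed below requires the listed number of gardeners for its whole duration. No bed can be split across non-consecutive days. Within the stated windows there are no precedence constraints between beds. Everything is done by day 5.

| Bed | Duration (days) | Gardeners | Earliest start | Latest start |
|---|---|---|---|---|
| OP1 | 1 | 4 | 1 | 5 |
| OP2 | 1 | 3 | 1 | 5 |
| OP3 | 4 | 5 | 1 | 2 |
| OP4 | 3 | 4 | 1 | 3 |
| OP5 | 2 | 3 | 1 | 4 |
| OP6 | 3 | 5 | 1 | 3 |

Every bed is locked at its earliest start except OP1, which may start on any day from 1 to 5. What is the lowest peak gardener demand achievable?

20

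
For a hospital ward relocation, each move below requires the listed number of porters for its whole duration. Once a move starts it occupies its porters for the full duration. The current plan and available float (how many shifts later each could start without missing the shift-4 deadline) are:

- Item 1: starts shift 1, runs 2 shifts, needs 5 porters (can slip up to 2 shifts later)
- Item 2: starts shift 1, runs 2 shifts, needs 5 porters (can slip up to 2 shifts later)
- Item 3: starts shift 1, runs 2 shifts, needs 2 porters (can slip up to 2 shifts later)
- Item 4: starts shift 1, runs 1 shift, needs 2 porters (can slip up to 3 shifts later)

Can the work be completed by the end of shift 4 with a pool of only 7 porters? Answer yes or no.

yes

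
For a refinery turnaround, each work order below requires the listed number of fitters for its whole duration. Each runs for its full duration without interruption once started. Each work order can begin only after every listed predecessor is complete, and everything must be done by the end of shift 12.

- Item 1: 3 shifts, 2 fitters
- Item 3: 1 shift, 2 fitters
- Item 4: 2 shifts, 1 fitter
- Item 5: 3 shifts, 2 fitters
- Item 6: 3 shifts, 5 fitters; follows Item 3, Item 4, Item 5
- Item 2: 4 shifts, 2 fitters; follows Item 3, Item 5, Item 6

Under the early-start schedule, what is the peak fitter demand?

Early-start schedule: Item 1@1, Item 3@1, Item 4@1, Item 5@1, Item 6@4, Item 2@7.
Load per shift: shift 1: 7, shift 2: 5, shift 3: 4, shift 4: 5, shift 5: 5, shift 6: 5, shift 7: 2, shift 8: 2, shift 9: 2, shift 10: 2, shift 11: 0, shift 12: 0.
Peak is 7.

7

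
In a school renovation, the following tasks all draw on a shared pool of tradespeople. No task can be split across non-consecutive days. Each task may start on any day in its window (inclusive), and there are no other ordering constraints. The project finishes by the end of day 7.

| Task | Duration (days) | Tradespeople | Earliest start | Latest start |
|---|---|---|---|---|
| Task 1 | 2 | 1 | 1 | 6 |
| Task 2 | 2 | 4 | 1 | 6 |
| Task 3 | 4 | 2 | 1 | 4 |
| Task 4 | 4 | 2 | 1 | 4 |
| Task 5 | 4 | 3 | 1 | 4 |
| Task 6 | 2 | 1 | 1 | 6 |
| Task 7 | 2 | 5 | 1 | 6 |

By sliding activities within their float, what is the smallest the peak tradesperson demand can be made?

9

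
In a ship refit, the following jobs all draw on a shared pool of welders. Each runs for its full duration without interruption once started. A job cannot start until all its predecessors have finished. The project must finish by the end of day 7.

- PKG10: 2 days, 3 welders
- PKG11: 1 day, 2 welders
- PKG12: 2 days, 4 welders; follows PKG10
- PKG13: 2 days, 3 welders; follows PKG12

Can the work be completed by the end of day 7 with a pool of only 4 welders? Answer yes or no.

Schedule PKG10@1, PKG11@3, PKG12@4, PKG13@6: d1:3  d2:3  d3:2  d4:4  d5:4  d6:3  d7:3 — peak 4 ≤ 4.

yes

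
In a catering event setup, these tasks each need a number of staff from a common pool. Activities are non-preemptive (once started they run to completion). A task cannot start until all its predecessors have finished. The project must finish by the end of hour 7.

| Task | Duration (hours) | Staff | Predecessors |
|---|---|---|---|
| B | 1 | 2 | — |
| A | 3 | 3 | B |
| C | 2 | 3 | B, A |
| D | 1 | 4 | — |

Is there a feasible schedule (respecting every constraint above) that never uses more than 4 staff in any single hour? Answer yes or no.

yes

Schedule B@1, A@2, C@5, D@7: h1:2  h2:3  h3:3  h4:3  h5:3  h6:3  h7:4 — peak 4 ≤ 4.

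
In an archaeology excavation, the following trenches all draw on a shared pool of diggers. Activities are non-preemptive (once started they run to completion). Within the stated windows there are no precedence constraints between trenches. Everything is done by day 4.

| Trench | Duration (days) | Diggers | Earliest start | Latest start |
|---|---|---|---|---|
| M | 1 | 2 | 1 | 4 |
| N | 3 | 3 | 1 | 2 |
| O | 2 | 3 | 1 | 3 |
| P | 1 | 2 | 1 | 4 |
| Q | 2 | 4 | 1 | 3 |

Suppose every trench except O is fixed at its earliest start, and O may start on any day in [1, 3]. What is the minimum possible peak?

11

O@1: d1:14  d2:10  d3:3  d4:0 → peak 14
O@2: d1:11  d2:10  d3:6  d4:0 → peak 11
O@3: d1:11  d2:7  d3:6  d4:3 → peak 11
Best is O@2, peak 11.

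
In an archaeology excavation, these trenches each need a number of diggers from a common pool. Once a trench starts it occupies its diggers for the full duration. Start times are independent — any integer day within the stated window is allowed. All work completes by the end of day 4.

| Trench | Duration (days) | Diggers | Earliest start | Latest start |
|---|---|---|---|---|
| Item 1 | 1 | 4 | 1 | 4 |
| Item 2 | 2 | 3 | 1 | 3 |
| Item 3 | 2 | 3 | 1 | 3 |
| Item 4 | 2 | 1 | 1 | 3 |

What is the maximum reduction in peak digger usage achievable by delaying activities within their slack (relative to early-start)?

5

Early-start peak: d1:11  d2:7  d3:0  d4:0 ⇒ 11.
Leveled (Item 1@1, Item 2@2, Item 3@3, Item 4@1): d1:5  d2:4  d3:6  d4:3 ⇒ 6.
Reduction 11 − 6 = 5.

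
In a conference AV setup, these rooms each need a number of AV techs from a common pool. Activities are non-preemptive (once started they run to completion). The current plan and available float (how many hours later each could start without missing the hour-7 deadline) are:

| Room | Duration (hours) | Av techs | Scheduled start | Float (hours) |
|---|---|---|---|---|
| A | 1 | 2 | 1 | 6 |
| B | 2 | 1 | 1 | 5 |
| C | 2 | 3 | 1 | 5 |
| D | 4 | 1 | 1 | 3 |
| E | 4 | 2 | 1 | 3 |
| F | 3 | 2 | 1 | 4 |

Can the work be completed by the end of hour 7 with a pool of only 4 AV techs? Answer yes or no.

yes

Schedule A@1, B@4, C@6, D@4, E@2, F@1: h1:4  h2:4  h3:4  h4:4  h5:4  h6:4  h7:4 — peak 4 ≤ 4.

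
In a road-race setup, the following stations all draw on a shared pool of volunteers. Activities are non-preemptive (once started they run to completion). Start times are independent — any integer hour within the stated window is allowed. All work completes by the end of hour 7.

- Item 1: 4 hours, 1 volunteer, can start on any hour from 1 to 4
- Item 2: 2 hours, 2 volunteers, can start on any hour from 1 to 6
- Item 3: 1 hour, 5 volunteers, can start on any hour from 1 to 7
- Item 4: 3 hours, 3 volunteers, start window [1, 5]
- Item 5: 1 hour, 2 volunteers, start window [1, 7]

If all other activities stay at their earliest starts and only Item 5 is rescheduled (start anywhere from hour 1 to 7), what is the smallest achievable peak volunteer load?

11

Item 5@1: h1:13  h2:6  h3:4  h4:1  h5:0  h6:0  h7:0 → peak 13
Item 5@2: h1:11  h2:8  h3:4  h4:1  h5:0  h6:0  h7:0 → peak 11
Item 5@3: h1:11  h2:6  h3:6  h4:1  h5:0  h6:0  h7:0 → peak 11
Item 5@4: h1:11  h2:6  h3:4  h4:3  h5:0  h6:0  h7:0 → peak 11
Item 5@5: h1:11  h2:6  h3:4  h4:1  h5:2  h6:0  h7:0 → peak 11
Item 5@6: h1:11  h2:6  h3:4  h4:1  h5:0  h6:2  h7:0 → peak 11
Item 5@7: h1:11  h2:6  h3:4  h4:1  h5:0  h6:0  h7:2 → peak 11
Best is Item 5@2, peak 11.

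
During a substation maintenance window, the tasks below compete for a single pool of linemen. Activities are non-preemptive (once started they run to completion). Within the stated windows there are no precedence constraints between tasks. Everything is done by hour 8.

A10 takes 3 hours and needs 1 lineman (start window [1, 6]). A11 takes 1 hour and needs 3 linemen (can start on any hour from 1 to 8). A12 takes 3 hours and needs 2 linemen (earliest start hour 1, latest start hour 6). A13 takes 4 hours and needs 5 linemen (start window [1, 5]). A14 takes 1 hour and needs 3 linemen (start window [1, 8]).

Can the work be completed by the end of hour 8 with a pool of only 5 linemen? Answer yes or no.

Schedule A10@1, A11@1, A12@2, A13@5, A14@4: h1:4  h2:3  h3:3  h4:5  h5:5  h6:5  h7:5  h8:5 — peak 5 ≤ 5.

yes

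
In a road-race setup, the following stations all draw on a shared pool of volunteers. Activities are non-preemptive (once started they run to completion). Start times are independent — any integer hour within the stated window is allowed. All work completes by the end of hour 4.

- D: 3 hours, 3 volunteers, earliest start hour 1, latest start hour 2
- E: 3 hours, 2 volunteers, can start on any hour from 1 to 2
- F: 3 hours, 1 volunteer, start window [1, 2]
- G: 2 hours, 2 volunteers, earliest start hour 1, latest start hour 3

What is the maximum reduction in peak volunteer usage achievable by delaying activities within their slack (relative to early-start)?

0

Early-start peak: h1:8  h2:8  h3:6  h4:0 ⇒ 8.
Leveled (D@1, E@1, F@1, G@1): h1:8  h2:8  h3:6  h4:0 ⇒ 8.
Reduction 8 − 8 = 0.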